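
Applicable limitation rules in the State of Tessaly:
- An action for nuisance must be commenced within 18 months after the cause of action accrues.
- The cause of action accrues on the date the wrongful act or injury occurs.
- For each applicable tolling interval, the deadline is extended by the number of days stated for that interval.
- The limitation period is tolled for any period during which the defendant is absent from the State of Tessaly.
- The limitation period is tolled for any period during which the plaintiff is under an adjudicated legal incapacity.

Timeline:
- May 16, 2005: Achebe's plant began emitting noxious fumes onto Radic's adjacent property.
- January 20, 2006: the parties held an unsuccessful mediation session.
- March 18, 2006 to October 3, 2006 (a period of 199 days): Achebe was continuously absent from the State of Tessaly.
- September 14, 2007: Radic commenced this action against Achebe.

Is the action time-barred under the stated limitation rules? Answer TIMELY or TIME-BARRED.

TIME-BARRED

The cause of action accrued on May 16, 2005, the date of the act.
18 months from May 16, 2005 is November 16, 2006.
The defendant's absence from the jurisdiction from March 18, 2006 to October 3, 2006 tolled the period for 199 days, extending the deadline to June 3, 2007.
None of the other events listed affects the running of the period under the stated rules.
Filing on September 14, 2007 missed the June 3, 2007 deadline — the action is time-barred.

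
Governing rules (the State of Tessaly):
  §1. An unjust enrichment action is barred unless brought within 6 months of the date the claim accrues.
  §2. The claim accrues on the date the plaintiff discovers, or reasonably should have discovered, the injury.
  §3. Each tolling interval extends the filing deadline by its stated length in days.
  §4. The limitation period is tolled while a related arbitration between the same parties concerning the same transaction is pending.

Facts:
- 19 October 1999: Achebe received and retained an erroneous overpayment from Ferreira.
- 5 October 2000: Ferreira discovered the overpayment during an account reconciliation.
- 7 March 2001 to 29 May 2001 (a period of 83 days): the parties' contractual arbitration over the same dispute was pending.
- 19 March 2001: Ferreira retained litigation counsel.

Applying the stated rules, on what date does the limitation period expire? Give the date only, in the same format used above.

27 June 2001

Under the discovery rule, the claim accrued on 5 October 2000, when Ferreira discovered the injury — not on the 19 October 1999 date of the underlying act.
6 months from 5 October 2000 is 5 April 2001.
Because the pending related arbitration ran from 7 March 2001 to 29 May 2001, the deadline is extended by 83 days to 27 June 2001.
Nothing else in the chronology tolls or restarts the period.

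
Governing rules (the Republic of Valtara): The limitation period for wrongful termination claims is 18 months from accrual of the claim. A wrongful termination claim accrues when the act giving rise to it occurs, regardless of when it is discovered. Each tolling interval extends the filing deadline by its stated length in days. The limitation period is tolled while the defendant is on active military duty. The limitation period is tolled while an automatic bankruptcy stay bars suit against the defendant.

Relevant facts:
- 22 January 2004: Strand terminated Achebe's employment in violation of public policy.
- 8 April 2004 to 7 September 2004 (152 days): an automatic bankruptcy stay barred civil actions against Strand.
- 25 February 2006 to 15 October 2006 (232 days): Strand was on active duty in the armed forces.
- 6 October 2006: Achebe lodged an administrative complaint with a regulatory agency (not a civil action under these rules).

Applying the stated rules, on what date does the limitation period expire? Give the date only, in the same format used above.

21 December 2005

The claim accrued on 22 January 2004, when the wrongful act occurred.
Adding the 18 months base period to 22 January 2004 gives a deadline of 22 July 2005, before any tolling.
The automatic bankruptcy stay from 8 April 2004 to 7 September 2004 tolled the period for 152 days, extending the deadline to 21 December 2005.
By the time the defendant's active military service began on 25 February 2006, the limitation period had already expired on 21 December 2005; that interval cannot revive it.
The other events in the timeline have no effect on the limitation period under the stated rules.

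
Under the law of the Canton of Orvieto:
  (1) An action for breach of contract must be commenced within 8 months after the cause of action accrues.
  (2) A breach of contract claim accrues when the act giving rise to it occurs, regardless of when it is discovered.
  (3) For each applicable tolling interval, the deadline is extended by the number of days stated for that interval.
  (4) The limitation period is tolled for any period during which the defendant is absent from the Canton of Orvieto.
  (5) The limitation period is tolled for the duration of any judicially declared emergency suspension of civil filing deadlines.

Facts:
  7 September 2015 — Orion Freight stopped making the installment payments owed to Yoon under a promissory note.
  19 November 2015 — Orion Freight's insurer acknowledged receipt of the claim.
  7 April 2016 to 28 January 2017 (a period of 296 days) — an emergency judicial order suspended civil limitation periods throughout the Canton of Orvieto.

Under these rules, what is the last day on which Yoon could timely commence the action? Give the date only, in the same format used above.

The claim accrued on 7 September 2015, when the wrongful act occurred.
8 months from 7 September 2015 is 7 May 2016.
The emergency suspension of filing deadlines from 7 April 2016 to 28 January 2017 tolled the period for 296 days, extending the deadline to 27 February 2017.
Nothing else in the chronology tolls or restarts the period.

27 February 2017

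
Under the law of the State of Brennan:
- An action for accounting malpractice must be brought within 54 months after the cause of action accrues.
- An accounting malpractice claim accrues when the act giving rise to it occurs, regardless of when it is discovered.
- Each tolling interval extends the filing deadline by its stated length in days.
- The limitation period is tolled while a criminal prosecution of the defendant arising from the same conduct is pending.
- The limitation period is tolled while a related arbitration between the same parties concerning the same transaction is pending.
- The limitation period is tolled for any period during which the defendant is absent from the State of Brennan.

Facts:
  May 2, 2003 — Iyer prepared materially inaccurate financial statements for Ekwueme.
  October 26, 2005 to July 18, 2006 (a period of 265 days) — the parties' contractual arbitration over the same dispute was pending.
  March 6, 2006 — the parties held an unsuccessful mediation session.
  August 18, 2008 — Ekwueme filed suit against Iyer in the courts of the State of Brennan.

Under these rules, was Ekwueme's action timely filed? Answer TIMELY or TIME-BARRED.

TIME-BARRED

The limitation period began to run on May 2, 2003.
Adding the 54 months base period to May 2, 2003 gives a deadline of November 2, 2007, before any tolling.
The period was tolled for 265 days by the pending related arbitration (October 26, 2005 to July 18, 2006), pushing the deadline to July 24, 2008.
None of the other events listed affects the running of the period under the stated rules.
The August 18, 2008 filing falls after the July 24, 2008 deadline; the claim is time-barred.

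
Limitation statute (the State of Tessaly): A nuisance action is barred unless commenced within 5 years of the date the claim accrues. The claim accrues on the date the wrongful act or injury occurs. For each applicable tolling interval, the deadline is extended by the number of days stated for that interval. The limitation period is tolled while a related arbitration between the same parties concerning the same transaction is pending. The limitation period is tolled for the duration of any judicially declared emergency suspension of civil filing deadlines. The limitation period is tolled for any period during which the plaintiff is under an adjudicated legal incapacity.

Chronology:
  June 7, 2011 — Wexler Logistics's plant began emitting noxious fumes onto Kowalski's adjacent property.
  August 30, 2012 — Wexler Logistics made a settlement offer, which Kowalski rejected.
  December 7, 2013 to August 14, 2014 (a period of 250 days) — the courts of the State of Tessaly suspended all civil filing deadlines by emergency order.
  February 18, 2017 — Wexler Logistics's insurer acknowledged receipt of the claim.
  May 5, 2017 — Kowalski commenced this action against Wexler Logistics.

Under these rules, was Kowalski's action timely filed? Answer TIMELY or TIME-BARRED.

The claim accrued on June 7, 2011, the date of the act.
The untolled deadline — 5 years after June 7, 2011 — is June 7, 2016.
The emergency suspension of filing deadlines from December 7, 2013 to August 14, 2014 tolled the period for 250 days, extending the deadline to February 12, 2017.
Nothing else in the chronology tolls or restarts the period.
The May 5, 2017 filing falls after the February 12, 2017 deadline; the claim is time-barred.

TIME-BARRED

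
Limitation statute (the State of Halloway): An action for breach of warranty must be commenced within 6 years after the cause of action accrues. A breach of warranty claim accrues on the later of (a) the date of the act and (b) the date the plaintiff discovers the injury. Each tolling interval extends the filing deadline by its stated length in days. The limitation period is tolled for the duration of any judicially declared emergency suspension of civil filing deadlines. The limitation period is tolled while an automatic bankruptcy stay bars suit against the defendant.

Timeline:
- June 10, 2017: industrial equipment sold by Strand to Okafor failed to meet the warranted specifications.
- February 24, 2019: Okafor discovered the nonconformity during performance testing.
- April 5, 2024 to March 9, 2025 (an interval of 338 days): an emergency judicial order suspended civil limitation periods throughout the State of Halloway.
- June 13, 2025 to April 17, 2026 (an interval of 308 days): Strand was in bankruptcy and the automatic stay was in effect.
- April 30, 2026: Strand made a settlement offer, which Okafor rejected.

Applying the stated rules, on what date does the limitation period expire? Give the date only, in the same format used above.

Taking the later of the act (June 10, 2017) and discovery (February 24, 2019), the claim accrued on February 24, 2019.
The untolled deadline — 6 years after February 24, 2019 — is February 24, 2025.
The period was tolled for 338 days by the emergency suspension of filing deadlines (April 5, 2024 to March 9, 2025), pushing the deadline to January 28, 2026.
The automatic bankruptcy stay from June 13, 2025 to April 17, 2026 tolled the period for 308 days, extending the deadline to December 2, 2026.
None of the other events listed affects the running of the period under the stated rules.

December 2, 2026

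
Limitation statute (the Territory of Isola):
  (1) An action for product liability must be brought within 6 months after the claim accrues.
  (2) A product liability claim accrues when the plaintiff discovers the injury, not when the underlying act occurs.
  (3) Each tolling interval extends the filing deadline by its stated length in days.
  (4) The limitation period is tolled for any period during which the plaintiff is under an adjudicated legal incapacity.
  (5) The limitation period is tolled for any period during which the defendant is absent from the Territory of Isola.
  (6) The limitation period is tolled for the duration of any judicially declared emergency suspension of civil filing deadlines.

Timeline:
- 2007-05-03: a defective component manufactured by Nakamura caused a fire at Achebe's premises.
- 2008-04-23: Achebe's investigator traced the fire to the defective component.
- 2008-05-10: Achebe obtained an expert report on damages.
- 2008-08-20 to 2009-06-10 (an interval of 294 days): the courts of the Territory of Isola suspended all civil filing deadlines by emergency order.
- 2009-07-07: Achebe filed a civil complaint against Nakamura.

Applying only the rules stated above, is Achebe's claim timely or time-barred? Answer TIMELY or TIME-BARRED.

TIMELY

The claim did not accrue until Achebe discovered the injury on 2008-04-23; the 2007-05-03 act date does not start the clock under the stated rule.
Adding the 6 months base period to 2008-04-23 gives a deadline of 2008-10-23, before any tolling.
The emergency suspension of filing deadlines from 2008-08-20 to 2009-06-10 tolled the period for 294 days, extending the deadline to 2009-08-13.
Nothing else in the chronology tolls or restarts the period.
The 2009-07-07 filing precedes the 2009-08-13 deadline; the claim is timely.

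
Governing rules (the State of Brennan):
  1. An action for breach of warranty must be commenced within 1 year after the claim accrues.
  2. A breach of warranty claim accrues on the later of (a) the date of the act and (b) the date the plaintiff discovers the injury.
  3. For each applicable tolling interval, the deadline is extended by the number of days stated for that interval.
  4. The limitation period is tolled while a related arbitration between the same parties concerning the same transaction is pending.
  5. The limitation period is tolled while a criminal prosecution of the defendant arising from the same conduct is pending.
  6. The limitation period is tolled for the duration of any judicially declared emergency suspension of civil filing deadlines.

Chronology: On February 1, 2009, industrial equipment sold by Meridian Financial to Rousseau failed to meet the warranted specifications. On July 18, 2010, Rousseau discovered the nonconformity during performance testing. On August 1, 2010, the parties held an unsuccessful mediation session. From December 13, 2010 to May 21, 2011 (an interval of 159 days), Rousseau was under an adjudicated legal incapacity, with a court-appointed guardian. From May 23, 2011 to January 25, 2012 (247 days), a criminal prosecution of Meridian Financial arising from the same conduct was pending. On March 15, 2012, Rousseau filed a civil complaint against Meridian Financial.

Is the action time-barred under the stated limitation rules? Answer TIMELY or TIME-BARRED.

Because discovery on July 18, 2010 post-dates the February 1, 2009 act, accrual under the later-of rule falls on July 18, 2010.
1 year from July 18, 2010 is July 18, 2011.
The pending criminal prosecution from May 23, 2011 to January 25, 2012 tolled the period for 247 days, extending the deadline to March 21, 2012.
The plaintiff's legal incapacity from December 13, 2010 to May 21, 2011 does not toll the period, because no stated rule makes the plaintiff's incapacity a tolling event.
The other events in the timeline have no effect on the limitation period under the stated rules.
Filing on March 15, 2012 beat the March 21, 2012 deadline — the action is timely.

TIMELY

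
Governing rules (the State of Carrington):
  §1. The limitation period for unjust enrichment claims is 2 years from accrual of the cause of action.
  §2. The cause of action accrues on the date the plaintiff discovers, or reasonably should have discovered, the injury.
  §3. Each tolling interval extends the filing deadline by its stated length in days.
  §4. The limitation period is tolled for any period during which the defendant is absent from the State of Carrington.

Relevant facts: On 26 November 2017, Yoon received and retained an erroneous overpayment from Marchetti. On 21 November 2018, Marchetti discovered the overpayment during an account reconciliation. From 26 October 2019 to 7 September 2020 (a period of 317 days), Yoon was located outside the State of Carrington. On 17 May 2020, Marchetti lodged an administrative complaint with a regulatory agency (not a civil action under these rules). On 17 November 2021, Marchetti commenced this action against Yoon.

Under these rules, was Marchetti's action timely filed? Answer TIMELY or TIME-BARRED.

Under the discovery rule, the claim accrued on 21 November 2018, when Marchetti discovered the injury — not on the 26 November 2017 date of the underlying act.
2 years from 21 November 2018 is 21 November 2020.
The defendant's absence from the jurisdiction from 26 October 2019 to 7 September 2020 tolled the period for 317 days, extending the deadline to 4 October 2021.
The other events in the timeline have no effect on the limitation period under the stated rules.
The 17 November 2021 filing falls after the 4 October 2021 deadline; the claim is time-barred.

TIME-BARRED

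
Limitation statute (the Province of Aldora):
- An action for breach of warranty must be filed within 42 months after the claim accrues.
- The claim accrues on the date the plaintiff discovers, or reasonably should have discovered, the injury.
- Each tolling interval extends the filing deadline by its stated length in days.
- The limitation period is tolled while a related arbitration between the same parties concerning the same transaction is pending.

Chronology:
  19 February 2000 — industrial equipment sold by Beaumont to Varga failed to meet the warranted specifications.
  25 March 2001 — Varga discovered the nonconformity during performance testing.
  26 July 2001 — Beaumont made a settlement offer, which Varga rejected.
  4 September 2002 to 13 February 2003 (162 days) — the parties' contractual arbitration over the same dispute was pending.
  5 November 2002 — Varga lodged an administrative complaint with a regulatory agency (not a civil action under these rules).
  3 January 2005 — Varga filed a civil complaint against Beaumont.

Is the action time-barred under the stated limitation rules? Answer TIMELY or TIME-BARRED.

TIMELY

The claim did not accrue until Varga discovered the injury on 25 March 2001; the 19 February 2000 act date does not start the clock under the stated rule.
Adding the 42 months base period to 25 March 2001 gives a deadline of 25 September 2004, before any tolling.
The period was tolled for 162 days by the pending related arbitration (4 September 2002 to 13 February 2003), pushing the deadline to 6 March 2005.
The other events in the timeline have no effect on the limitation period under the stated rules.
Varga filed on 3 January 2005, before the 6 March 2005 deadline, so the action is timely.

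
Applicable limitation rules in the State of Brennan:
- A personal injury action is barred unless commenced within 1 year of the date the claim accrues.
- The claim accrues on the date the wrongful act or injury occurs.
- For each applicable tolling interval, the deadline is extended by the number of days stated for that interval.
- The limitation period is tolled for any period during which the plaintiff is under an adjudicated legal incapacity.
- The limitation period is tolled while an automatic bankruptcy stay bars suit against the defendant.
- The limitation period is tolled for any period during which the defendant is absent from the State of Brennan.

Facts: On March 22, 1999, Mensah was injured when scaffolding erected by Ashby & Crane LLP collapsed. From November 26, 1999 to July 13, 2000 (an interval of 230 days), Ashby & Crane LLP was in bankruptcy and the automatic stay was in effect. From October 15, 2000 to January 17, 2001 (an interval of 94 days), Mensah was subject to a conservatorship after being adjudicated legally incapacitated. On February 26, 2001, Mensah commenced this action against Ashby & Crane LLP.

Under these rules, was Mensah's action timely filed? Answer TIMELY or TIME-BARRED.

The claim accrued on March 22, 1999, the date of the act.
The untolled deadline — 1 year after March 22, 1999 — is March 22, 2000.
Because the automatic bankruptcy stay ran from November 26, 1999 to July 13, 2000, the deadline is extended by 230 days to November 7, 2000.
The plaintiff's legal incapacity from October 15, 2000 to January 17, 2001 tolled the period for 94 days, extending the deadline to February 9, 2001.
The February 26, 2001 filing falls after the February 9, 2001 deadline; the claim is time-barred.

TIME-BARRED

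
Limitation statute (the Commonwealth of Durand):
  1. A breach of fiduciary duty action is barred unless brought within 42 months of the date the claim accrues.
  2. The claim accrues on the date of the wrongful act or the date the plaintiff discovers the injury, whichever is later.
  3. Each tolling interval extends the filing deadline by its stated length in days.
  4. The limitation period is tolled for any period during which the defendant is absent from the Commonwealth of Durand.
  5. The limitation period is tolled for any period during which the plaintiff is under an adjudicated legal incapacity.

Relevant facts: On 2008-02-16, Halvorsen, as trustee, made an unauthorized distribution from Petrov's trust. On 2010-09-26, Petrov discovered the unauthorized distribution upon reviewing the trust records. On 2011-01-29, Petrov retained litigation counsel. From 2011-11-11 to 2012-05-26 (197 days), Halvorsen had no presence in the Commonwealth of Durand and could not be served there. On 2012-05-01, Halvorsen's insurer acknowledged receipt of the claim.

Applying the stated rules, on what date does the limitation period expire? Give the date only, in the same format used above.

2014-10-09

The claim accrued on 2010-09-26 — the later of the 2008-02-16 act and the 2010-09-26 discovery.
Adding the 42 months base period to 2010-09-26 gives a deadline of 2014-03-26, before any tolling.
The defendant's absence from the jurisdiction from 2011-11-11 to 2012-05-26 tolled the period for 197 days, extending the deadline to 2014-10-09.
Nothing else in the chronology tolls or restarts the period.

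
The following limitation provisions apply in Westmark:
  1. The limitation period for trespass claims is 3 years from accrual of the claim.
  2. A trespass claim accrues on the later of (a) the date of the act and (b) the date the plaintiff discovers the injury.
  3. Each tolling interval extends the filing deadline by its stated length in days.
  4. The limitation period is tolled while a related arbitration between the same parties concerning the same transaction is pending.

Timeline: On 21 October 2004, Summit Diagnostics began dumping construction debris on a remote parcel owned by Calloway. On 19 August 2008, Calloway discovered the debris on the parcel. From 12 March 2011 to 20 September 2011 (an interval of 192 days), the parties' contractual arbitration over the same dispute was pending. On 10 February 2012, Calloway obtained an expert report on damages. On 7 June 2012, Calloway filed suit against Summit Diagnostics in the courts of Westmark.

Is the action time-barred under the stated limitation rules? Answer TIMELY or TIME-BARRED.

TIME-BARRED

Because discovery on 19 August 2008 post-dates the 21 October 2004 act, accrual under the later-of rule falls on 19 August 2008.
The untolled deadline — 3 years after 19 August 2008 — is 19 August 2011.
Because the pending related arbitration ran from 12 March 2011 to 20 September 2011, the deadline is extended by 192 days to 27 February 2012.
The other events in the timeline have no effect on the limitation period under the stated rules.
Calloway filed on 7 June 2012, after the 27 February 2012 deadline, so the action is time-barred.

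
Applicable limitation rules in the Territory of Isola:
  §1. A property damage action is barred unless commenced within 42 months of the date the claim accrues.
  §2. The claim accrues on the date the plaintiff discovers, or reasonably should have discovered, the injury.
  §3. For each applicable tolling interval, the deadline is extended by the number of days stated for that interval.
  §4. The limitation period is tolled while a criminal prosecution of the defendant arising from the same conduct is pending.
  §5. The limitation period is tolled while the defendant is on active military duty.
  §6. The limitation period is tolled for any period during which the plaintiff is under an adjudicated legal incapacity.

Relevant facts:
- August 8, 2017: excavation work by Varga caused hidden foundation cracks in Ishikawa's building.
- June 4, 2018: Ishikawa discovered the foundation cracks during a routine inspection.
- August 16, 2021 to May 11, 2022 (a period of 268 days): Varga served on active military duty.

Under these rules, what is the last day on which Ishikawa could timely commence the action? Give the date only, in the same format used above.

August 29, 2022

Under the discovery rule, the claim accrued on June 4, 2018, when Ishikawa discovered the injury — not on the August 8, 2017 date of the underlying act.
Adding the 42 months base period to June 4, 2018 gives a deadline of December 4, 2021, before any tolling.
The period was tolled for 268 days by the defendant's active military service (August 16, 2021 to May 11, 2022), pushing the deadline to August 29, 2022.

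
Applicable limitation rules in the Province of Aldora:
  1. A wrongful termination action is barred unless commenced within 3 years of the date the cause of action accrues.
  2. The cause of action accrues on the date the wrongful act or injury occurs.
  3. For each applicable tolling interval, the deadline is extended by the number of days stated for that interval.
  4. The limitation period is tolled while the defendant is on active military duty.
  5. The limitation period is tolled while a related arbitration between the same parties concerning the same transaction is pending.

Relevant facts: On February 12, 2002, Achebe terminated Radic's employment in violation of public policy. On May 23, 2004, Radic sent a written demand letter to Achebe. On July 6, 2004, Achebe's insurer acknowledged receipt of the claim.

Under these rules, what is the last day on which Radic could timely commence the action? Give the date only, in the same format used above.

The cause of action accrued on February 12, 2002, the date of the act.
The untolled deadline — 3 years after February 12, 2002 — is February 12, 2005.
Nothing else in the chronology tolls or restarts the period.

February 12, 2005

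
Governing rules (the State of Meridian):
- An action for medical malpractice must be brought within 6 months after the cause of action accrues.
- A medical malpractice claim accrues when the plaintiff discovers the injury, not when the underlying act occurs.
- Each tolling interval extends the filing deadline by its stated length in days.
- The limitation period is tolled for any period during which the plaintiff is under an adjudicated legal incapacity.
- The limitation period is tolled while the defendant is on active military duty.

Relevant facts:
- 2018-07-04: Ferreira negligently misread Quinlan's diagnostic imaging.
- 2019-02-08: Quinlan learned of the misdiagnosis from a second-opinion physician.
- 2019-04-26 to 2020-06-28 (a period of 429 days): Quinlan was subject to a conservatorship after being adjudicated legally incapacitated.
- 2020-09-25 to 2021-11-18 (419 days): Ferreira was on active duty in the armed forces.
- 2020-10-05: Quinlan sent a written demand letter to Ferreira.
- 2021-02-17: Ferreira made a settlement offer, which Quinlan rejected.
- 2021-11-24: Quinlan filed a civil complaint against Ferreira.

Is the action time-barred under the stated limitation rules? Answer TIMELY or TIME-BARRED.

The claim did not accrue until Quinlan discovered the injury on 2019-02-08; the 2018-07-04 act date does not start the clock under the stated rule.
6 months from 2019-02-08 is 2019-08-08.
The period was tolled for 429 days by the plaintiff's legal incapacity (2019-04-26 to 2020-06-28), pushing the deadline to 2020-10-10.
Because the defendant's active military service ran from 2020-09-25 to 2021-11-18, the deadline is extended by 419 days to 2021-12-03.
None of the other events listed affects the running of the period under the stated rules.
Filing on 2021-11-24 beat the 2021-12-03 deadline — the action is timely.

TIMELY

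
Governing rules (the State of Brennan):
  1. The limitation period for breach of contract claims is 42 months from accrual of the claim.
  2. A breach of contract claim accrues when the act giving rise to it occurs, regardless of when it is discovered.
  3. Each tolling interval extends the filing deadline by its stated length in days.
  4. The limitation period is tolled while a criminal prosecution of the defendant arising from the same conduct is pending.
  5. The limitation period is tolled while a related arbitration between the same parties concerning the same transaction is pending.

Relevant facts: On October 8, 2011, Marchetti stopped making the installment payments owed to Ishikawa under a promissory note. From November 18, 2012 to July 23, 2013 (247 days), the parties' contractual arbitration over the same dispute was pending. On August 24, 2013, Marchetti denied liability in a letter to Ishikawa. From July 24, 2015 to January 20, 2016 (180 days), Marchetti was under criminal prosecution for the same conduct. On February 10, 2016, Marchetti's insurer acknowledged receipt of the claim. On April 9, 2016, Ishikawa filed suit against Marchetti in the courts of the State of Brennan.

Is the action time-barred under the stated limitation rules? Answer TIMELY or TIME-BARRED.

The claim accrued on October 8, 2011, the date of the act.
Adding the 42 months base period to October 8, 2011 gives a deadline of April 8, 2015, before any tolling.
Because the pending related arbitration ran from November 18, 2012 to July 23, 2013, the deadline is extended by 247 days to December 11, 2015.
The period was tolled for 180 days by the pending criminal prosecution (July 24, 2015 to January 20, 2016), pushing the deadline to June 8, 2016.
None of the other events listed affects the running of the period under the stated rules.
Ishikawa filed on April 9, 2016, before the June 8, 2016 deadline, so the action is timely.

TIMELY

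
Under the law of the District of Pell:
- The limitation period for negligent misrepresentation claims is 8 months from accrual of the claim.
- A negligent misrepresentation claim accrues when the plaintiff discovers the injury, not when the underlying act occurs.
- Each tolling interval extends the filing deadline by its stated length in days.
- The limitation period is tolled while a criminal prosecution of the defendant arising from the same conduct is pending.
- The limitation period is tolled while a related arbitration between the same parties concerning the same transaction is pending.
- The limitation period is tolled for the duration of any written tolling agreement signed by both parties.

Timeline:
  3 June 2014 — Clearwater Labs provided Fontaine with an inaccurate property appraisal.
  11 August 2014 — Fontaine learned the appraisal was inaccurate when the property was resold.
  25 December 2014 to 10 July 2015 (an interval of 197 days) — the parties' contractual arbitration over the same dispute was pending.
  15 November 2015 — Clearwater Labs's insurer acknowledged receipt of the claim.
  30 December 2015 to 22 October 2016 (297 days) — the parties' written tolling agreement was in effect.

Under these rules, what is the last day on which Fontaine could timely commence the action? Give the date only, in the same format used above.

25 October 2015

Under the discovery rule, the claim accrued on 11 August 2014, when Fontaine discovered the injury — not on the 3 June 2014 date of the underlying act.
The untolled deadline — 8 months after 11 August 2014 — is 11 April 2015.
The pending related arbitration from 25 December 2014 to 10 July 2015 tolled the period for 197 days, extending the deadline to 25 October 2015.
The written tolling agreement starting 30 December 2015 came too late — the period had run on 25 October 2015 — and so does not extend the deadline.
The other events in the timeline have no effect on the limitation period under the stated rules.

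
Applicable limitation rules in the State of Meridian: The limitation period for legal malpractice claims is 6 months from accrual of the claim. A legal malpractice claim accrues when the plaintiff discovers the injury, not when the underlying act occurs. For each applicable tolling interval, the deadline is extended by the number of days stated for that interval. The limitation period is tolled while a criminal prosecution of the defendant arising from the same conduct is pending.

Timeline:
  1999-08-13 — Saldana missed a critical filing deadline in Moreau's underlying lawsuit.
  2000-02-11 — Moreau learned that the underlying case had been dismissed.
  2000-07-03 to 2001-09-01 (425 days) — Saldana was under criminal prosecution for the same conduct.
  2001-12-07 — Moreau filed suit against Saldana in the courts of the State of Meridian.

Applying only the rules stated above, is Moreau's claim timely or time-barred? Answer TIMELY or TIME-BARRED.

Under the discovery rule, the claim accrued on 2000-02-11, when Moreau discovered the injury — not on the 1999-08-13 date of the underlying act.
6 months from 2000-02-11 is 2000-08-11.
The pending criminal prosecution from 2000-07-03 to 2001-09-01 tolled the period for 425 days, extending the deadline to 2001-10-10.
Moreau filed on 2001-12-07, after the 2001-10-10 deadline, so the action is time-barred.

TIME-BARRED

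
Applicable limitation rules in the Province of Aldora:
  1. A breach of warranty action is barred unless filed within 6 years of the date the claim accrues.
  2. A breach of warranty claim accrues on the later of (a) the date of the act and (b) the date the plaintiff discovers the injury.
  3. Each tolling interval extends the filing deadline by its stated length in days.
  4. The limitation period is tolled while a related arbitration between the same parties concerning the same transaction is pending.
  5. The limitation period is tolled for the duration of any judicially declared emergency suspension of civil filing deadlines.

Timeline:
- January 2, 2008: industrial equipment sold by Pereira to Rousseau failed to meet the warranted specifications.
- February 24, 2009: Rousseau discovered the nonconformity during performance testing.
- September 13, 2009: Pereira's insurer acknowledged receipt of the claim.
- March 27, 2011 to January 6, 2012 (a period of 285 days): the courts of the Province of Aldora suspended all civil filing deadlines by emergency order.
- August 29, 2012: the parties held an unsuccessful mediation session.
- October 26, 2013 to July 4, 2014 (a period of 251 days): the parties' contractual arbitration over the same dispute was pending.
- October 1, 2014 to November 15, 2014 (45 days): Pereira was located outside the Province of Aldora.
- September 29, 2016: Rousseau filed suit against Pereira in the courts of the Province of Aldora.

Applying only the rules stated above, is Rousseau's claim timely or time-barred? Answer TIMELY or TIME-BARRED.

TIME-BARRED

Taking the later of the act (January 2, 2008) and discovery (February 24, 2009), the claim accrued on February 24, 2009.
The untolled deadline — 6 years after February 24, 2009 — is February 24, 2015.
Because the emergency suspension of filing deadlines ran from March 27, 2011 to January 6, 2012, the deadline is extended by 285 days to December 6, 2015.
The period was tolled for 251 days by the pending related arbitration (October 26, 2013 to July 4, 2014), pushing the deadline to August 13, 2016.
No stated provision tolls the period for the defendant's absence, so the interval from October 1, 2014 to November 15, 2014 has no effect on the deadline.
Nothing else in the chronology tolls or restarts the period.
Filing on September 29, 2016 missed the August 13, 2016 deadline — the action is time-barred.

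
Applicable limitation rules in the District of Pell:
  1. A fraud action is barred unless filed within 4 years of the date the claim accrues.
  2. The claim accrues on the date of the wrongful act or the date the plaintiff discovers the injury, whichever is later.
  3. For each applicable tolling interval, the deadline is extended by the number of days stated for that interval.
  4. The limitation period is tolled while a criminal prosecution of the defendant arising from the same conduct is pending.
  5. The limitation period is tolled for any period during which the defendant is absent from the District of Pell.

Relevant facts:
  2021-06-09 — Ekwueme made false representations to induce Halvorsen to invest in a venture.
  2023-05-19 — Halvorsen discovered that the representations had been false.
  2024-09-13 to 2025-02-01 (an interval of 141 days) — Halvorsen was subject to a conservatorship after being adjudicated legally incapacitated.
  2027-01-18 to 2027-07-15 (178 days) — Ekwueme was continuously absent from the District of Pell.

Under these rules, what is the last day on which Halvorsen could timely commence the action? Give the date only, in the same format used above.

Because discovery on 2023-05-19 post-dates the 2021-06-09 act, accrual under the later-of rule falls on 2023-05-19.
The untolled deadline — 4 years after 2023-05-19 — is 2027-05-19.
Because the defendant's absence from the jurisdiction ran from 2027-01-18 to 2027-07-15, the deadline is extended by 178 days to 2027-11-13.
Although the plaintiff's incapacity ran from 2024-09-13 to 2025-02-01, the stated rules do not make that a tolling event, so it is disregarded.

2027-11-13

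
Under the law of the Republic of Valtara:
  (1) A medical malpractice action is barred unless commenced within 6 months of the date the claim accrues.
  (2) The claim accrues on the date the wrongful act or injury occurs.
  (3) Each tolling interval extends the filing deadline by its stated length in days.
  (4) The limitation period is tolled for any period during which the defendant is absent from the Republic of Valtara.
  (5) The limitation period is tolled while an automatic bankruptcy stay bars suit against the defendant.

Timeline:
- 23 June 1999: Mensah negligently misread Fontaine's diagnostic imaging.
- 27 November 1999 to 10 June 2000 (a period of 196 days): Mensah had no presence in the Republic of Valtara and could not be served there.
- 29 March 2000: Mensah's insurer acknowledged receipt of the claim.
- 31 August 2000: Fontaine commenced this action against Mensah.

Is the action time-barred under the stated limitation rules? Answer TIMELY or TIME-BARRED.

The claim accrued on 23 June 1999, the date of the act.
Adding the 6 months base period to 23 June 1999 gives a deadline of 23 December 1999, before any tolling.
The period was tolled for 196 days by the defendant's absence from the jurisdiction (27 November 1999 to 10 June 2000), pushing the deadline to 6 July 2000.
Nothing else in the chronology tolls or restarts the period.
Fontaine filed on 31 August 2000, after the 6 July 2000 deadline, so the action is time-barred.

TIME-BARRED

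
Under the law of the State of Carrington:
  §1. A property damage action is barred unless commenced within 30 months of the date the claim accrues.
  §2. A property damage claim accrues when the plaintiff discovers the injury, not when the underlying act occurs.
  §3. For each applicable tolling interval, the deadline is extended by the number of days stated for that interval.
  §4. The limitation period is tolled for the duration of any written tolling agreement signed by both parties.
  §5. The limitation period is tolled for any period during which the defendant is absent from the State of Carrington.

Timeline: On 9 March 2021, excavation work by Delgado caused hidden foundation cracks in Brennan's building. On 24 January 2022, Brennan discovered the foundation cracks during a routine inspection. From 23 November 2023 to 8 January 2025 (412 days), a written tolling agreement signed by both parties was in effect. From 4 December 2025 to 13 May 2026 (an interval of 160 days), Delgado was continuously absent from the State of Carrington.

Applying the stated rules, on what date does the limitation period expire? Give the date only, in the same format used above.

Under the discovery rule, the claim accrued on 24 January 2022, when Brennan discovered the injury — not on the 9 March 2021 date of the underlying act.
Adding the 30 months base period to 24 January 2022 gives a deadline of 24 July 2024, before any tolling.
The written tolling agreement from 23 November 2023 to 8 January 2025 tolled the period for 412 days, extending the deadline to 9 September 2025.
The defendant's absence from the jurisdiction starting 4 December 2025 came too late — the period had run on 9 September 2025 — and so does not extend the deadline.

9 September 2025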